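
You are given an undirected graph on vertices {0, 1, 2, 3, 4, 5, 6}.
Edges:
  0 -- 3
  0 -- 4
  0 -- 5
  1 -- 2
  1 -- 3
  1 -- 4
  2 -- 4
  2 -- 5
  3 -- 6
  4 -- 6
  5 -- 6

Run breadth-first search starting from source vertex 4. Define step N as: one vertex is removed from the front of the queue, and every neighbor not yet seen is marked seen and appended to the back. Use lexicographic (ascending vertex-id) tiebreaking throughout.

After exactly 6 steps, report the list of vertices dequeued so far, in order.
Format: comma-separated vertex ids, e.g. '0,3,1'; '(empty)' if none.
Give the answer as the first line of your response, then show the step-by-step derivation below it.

4,0,1,2,6,3

step 1: dequeue 4; queue=[0,1,2,6]; order=4
step 2: dequeue 0; queue=[1,2,6,3,5]; order=4,0
step 3: dequeue 1; queue=[2,6,3,5]; order=4,0,1
step 4: dequeue 2; queue=[6,3,5]; order=4,0,1,2
step 5: dequeue 6; queue=[3,5]; order=4,0,1,2,6
step 6: dequeue 3; queue=[5]; order=4,0,1,2,6,3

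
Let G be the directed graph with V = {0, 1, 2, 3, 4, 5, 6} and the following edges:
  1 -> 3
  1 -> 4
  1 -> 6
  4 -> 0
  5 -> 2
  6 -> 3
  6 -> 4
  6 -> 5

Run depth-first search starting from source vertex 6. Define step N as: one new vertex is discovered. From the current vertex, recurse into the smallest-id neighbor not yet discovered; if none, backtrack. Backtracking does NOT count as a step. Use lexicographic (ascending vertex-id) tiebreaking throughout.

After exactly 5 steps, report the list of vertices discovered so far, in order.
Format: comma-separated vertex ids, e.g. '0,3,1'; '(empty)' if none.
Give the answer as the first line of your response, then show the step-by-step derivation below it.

6,3,4,0,5

step 1: discover 6; path=6; order=6
step 2: discover 3; path=6>3; order=6,3
step 3: discover 4; path=6>4; order=6,3,4
step 4: discover 0; path=6>4>0; order=6,3,4,0
step 5: discover 5; path=6>5; order=6,3,4,0,5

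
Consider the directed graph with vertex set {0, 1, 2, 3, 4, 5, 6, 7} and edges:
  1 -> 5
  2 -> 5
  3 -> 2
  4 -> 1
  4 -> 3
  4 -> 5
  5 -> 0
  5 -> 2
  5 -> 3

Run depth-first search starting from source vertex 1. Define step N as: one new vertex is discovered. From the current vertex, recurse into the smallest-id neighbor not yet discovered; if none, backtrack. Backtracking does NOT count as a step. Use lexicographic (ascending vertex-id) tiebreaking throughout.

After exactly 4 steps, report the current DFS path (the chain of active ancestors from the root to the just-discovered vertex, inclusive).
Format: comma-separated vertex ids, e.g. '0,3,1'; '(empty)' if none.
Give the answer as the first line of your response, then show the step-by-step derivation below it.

1,5,2

step 1: discover 1; path=1; order=1
step 2: discover 5; path=1>5; order=1,5
step 3: discover 0; path=1>5>0; order=1,5,0
step 4: discover 2; path=1>5>2; order=1,5,0,2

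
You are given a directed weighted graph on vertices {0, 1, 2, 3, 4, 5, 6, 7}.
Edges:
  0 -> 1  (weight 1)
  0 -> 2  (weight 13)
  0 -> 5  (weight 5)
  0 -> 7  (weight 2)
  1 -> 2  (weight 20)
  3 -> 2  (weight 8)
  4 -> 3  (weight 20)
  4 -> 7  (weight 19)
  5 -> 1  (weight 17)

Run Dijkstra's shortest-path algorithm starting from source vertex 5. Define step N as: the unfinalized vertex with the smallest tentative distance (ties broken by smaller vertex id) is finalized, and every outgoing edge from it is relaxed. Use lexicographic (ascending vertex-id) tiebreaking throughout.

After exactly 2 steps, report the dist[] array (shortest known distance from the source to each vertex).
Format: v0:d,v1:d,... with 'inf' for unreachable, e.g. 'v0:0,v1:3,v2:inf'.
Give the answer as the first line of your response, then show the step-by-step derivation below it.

v0:inf,v1:17,v2:37,v3:inf,v4:inf,v5:0,v6:inf,v7:inf

step 1: dist = v0:inf,v1:17,v2:inf,v3:inf,v4:inf,v5:0,v6:inf,v7:inf
step 2: dist = v0:inf,v1:17,v2:37,v3:inf,v4:inf,v5:0,v6:inf,v7:inf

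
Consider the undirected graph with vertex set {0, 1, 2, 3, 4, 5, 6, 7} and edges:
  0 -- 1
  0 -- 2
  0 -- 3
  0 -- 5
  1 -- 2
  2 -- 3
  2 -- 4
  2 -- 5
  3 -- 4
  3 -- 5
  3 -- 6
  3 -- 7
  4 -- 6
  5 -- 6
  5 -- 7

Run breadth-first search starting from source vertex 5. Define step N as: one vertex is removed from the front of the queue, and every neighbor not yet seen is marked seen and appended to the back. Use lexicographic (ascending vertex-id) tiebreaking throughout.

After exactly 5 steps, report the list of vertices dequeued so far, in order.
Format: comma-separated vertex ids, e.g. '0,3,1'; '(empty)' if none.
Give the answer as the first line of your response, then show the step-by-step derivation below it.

5,0,2,3,6

step 1: dequeue 5; queue=[0,2,3,6,7]; order=5
step 2: dequeue 0; queue=[2,3,6,7,1]; order=5,0
step 3: dequeue 2; queue=[3,6,7,1,4]; order=5,0,2
step 4: dequeue 3; queue=[6,7,1,4]; order=5,0,2,3
step 5: dequeue 6; queue=[7,1,4]; order=5,0,2,3,6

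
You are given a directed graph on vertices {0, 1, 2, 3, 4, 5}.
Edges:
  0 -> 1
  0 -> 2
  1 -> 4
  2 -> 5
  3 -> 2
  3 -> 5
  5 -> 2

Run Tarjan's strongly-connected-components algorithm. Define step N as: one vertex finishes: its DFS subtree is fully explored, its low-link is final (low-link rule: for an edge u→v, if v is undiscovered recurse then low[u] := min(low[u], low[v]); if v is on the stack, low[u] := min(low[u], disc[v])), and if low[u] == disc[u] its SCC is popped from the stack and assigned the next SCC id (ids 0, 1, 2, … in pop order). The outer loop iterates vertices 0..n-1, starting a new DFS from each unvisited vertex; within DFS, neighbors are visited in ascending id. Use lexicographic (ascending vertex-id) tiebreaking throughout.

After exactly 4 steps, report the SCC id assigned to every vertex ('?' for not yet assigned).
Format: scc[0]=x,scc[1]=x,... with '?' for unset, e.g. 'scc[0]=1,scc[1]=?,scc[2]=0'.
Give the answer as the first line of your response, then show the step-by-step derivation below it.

scc[0]=?,scc[1]=1,scc[2]=2,scc[3]=?,scc[4]=0,scc[5]=2

step 1: low=(low[0]=0,low[1]=1,low[2]=?,low[3]=?,low[4]=2,low[5]=?); scc=(scc[0]=?,scc[1]=?,scc[2]=?,scc[3]=?,scc[4]=0,scc[5]=?)
step 2: low=(low[0]=0,low[1]=1,low[2]=?,low[3]=?,low[4]=2,low[5]=?); scc=(scc[0]=?,scc[1]=1,scc[2]=?,scc[3]=?,scc[4]=0,scc[5]=?)
step 3: low=(low[0]=0,low[1]=1,low[2]=3,low[3]=?,low[4]=2,low[5]=3); scc=(scc[0]=?,scc[1]=1,scc[2]=?,scc[3]=?,scc[4]=0,scc[5]=?)
step 4: low=(low[0]=0,low[1]=1,low[2]=3,low[3]=?,low[4]=2,low[5]=3); scc=(scc[0]=?,scc[1]=1,scc[2]=2,scc[3]=?,scc[4]=0,scc[5]=2)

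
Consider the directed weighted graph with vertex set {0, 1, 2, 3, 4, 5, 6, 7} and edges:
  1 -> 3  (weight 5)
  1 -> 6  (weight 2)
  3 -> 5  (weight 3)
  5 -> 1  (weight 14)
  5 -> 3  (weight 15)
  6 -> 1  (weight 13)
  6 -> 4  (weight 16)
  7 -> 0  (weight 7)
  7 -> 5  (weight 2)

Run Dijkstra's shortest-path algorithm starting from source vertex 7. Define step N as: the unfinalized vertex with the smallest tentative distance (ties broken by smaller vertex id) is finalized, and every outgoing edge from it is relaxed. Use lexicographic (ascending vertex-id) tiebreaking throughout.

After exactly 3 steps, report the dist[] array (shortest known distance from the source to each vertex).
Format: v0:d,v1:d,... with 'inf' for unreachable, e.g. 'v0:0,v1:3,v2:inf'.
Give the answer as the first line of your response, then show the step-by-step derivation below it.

v0:7,v1:16,v2:inf,v3:17,v4:inf,v5:2,v6:inf,v7:0

step 1: dist = v0:7,v1:inf,v2:inf,v3:inf,v4:inf,v5:2,v6:inf,v7:0
step 2: dist = v0:7,v1:16,v2:inf,v3:17,v4:inf,v5:2,v6:inf,v7:0
step 3: dist = v0:7,v1:16,v2:inf,v3:17,v4:inf,v5:2,v6:inf,v7:0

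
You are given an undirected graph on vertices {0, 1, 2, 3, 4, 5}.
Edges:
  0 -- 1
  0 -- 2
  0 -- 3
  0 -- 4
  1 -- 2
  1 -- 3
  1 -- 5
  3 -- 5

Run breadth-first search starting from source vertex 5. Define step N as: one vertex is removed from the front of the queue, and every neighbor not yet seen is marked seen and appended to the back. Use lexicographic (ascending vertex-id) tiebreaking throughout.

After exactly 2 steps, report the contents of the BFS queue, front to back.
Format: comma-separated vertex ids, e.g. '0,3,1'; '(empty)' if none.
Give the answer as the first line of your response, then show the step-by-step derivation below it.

3,0,2

step 1: dequeue 5; queue=[1,3]; order=5
step 2: dequeue 1; queue=[3,0,2]; order=5,1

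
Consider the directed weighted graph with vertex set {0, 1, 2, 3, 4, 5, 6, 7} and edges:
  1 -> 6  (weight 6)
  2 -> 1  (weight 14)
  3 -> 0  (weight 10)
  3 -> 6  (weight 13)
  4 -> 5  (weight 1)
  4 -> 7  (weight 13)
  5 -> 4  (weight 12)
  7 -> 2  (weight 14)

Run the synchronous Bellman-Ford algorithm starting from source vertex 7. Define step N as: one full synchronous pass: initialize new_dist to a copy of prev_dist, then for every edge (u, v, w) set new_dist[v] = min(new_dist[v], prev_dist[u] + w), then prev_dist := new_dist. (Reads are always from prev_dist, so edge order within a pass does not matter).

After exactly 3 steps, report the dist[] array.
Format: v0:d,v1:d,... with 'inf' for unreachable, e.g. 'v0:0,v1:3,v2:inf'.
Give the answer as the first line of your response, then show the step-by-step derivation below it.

v0:inf,v1:28,v2:14,v3:inf,v4:inf,v5:inf,v6:34,v7:0

step 1: dist = v0:inf,v1:inf,v2:14,v3:inf,v4:inf,v5:inf,v6:inf,v7:0
step 2: dist = v0:inf,v1:28,v2:14,v3:inf,v4:inf,v5:inf,v6:inf,v7:0
step 3: dist = v0:inf,v1:28,v2:14,v3:inf,v4:inf,v5:inf,v6:34,v7:0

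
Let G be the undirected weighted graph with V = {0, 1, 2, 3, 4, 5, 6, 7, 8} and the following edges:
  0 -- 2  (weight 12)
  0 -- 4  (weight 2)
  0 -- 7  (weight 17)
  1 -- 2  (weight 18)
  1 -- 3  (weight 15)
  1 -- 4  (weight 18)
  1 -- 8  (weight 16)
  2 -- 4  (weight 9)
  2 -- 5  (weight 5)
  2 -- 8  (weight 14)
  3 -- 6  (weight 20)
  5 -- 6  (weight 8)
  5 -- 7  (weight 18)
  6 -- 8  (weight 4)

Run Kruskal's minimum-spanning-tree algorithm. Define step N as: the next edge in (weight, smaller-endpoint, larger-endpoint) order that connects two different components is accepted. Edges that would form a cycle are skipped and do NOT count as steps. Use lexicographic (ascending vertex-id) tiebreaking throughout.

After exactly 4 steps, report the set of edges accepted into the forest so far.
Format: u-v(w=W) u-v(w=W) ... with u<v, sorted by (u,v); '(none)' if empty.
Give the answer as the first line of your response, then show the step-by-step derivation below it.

0-4(w=2) 2-5(w=5) 5-6(w=8) 6-8(w=4)

step 1: add edge 0-4 (w=2); MST = {0-4(w=2)}
step 2: add edge 6-8 (w=4); MST = {0-4(w=2) 6-8(w=4)}
step 3: add edge 2-5 (w=5); MST = {0-4(w=2) 2-5(w=5) 6-8(w=4)}
step 4: add edge 5-6 (w=8); MST = {0-4(w=2) 2-5(w=5) 5-6(w=8) 6-8(w=4)}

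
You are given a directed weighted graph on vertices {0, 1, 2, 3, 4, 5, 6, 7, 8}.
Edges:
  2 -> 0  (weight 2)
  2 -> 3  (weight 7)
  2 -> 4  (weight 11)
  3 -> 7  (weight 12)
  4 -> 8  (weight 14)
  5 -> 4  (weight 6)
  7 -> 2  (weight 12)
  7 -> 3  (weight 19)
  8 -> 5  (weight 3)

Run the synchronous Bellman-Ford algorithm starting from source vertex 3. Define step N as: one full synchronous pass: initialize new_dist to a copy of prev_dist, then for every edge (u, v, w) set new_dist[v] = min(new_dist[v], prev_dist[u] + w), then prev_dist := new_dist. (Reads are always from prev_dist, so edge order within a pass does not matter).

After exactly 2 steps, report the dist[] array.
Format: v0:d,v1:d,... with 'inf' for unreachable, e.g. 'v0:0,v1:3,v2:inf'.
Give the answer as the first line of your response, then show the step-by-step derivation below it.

v0:inf,v1:inf,v2:24,v3:0,v4:inf,v5:inf,v6:inf,v7:12,v8:inf

step 1: dist = v0:inf,v1:inf,v2:inf,v3:0,v4:inf,v5:inf,v6:inf,v7:12,v8:inf
step 2: dist = v0:inf,v1:inf,v2:24,v3:0,v4:inf,v5:inf,v6:inf,v7:12,v8:inf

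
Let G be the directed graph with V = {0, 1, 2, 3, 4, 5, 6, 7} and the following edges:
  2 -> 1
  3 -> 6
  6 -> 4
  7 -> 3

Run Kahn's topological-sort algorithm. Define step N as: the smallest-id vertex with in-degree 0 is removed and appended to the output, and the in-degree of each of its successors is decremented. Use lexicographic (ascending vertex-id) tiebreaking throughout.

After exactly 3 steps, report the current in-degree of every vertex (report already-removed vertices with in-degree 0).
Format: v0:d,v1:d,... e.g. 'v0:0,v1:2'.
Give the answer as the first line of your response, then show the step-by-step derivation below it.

v0:0,v1:0,v2:0,v3:1,v4:1,v5:0,v6:1,v7:0

step 1: output 0; order=[0]; indeg=(0,1,0,1,1,0,1,0)
step 2: output 2; order=[0,2]; indeg=(0,0,0,1,1,0,1,0)
step 3: output 1; order=[0,2,1]; indeg=(0,0,0,1,1,0,1,0)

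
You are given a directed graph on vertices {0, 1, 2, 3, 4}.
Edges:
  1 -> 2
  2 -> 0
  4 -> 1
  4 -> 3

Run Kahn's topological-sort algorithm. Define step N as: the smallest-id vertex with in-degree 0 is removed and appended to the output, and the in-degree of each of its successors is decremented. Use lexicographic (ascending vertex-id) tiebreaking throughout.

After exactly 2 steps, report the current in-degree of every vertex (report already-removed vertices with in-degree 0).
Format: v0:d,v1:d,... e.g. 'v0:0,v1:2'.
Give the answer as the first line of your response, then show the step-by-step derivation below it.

v0:1,v1:0,v2:0,v3:0,v4:0

step 1: output 4; order=[4]; indeg=(1,0,1,0,0)
step 2: output 1; order=[4,1]; indeg=(1,0,0,0,0)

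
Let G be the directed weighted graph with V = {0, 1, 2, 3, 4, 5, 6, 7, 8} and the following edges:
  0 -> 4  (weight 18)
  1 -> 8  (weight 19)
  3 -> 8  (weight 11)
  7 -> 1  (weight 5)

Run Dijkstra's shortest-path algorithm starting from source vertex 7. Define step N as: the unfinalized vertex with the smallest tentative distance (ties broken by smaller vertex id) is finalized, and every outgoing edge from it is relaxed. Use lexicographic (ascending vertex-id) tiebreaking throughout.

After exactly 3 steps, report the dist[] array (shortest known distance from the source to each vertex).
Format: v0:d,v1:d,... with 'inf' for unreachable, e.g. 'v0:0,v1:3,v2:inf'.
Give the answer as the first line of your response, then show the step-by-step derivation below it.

v0:inf,v1:5,v2:inf,v3:inf,v4:inf,v5:inf,v6:inf,v7:0,v8:24

step 1: dist = v0:inf,v1:5,v2:inf,v3:inf,v4:inf,v5:inf,v6:inf,v7:0,v8:inf
step 2: dist = v0:inf,v1:5,v2:inf,v3:inf,v4:inf,v5:inf,v6:inf,v7:0,v8:24
step 3: dist = v0:inf,v1:5,v2:inf,v3:inf,v4:inf,v5:inf,v6:inf,v7:0,v8:24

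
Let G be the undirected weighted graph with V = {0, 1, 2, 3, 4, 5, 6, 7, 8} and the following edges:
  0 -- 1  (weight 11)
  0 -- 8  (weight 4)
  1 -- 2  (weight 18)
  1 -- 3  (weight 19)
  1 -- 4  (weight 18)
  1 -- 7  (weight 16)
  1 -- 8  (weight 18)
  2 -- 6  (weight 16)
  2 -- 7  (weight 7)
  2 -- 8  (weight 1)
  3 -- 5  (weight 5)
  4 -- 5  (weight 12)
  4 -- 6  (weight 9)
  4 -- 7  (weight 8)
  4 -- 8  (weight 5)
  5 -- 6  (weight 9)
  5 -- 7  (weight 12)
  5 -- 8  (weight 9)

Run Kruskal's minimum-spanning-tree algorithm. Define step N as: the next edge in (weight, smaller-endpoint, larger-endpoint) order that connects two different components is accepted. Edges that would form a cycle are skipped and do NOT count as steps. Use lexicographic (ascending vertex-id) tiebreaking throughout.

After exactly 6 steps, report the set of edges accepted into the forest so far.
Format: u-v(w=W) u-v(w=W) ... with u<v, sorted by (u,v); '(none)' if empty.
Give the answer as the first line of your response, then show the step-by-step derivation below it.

0-8(w=4) 2-7(w=7) 2-8(w=1) 3-5(w=5) 4-6(w=9) 4-8(w=5)

step 1: add edge 2-8 (w=1); MST = {2-8(w=1)}
step 2: add edge 0-8 (w=4); MST = {0-8(w=4) 2-8(w=1)}
step 3: add edge 3-5 (w=5); MST = {0-8(w=4) 2-8(w=1) 3-5(w=5)}
step 4: add edge 4-8 (w=5); MST = {0-8(w=4) 2-8(w=1) 3-5(w=5) 4-8(w=5)}
step 5: add edge 2-7 (w=7); MST = {0-8(w=4) 2-7(w=7) 2-8(w=1) 3-5(w=5) 4-8(w=5)}
step 6: add edge 4-6 (w=9); MST = {0-8(w=4) 2-7(w=7) 2-8(w=1) 3-5(w=5) 4-6(w=9) 4-8(w=5)}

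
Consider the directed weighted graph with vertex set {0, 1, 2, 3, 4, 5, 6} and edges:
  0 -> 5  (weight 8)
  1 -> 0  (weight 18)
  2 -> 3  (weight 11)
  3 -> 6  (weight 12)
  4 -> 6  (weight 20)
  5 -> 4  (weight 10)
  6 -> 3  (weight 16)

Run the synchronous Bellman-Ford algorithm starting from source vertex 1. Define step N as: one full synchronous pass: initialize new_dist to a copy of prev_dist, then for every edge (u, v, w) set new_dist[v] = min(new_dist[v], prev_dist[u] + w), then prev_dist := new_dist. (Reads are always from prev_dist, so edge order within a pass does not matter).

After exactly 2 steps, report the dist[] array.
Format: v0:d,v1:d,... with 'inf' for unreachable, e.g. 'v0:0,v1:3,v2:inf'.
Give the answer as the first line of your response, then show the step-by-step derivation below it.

v0:18,v1:0,v2:inf,v3:inf,v4:inf,v5:26,v6:inf

step 1: dist = v0:18,v1:0,v2:inf,v3:inf,v4:inf,v5:inf,v6:inf
step 2: dist = v0:18,v1:0,v2:inf,v3:inf,v4:inf,v5:26,v6:inf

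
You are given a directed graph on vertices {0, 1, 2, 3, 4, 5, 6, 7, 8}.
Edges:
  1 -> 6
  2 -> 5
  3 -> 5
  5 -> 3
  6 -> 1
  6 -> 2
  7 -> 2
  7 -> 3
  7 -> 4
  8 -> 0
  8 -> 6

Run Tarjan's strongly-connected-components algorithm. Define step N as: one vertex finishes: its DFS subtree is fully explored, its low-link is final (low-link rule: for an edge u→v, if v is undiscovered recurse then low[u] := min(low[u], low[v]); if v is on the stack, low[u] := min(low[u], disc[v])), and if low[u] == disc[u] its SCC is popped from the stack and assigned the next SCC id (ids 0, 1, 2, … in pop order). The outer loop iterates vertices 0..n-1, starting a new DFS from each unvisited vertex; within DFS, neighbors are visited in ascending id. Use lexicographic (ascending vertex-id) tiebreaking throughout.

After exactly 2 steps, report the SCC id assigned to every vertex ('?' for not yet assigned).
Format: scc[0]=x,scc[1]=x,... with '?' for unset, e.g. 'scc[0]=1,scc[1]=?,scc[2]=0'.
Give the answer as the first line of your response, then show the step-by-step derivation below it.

scc[0]=0,scc[1]=?,scc[2]=?,scc[3]=?,scc[4]=?,scc[5]=?,scc[6]=?,scc[7]=?,scc[8]=?

step 1: low=(low[0]=0,low[1]=?,low[2]=?,low[3]=?,low[4]=?,low[5]=?,low[6]=?,low[7]=?,low[8]=?); scc=(scc[0]=0,scc[1]=?,scc[2]=?,scc[3]=?,scc[4]=?,scc[5]=?,scc[6]=?,scc[7]=?,scc[8]=?)
step 2: low=(low[0]=0,low[1]=1,low[2]=3,low[3]=4,low[4]=?,low[5]=4,low[6]=1,low[7]=?,low[8]=?); scc=(scc[0]=0,scc[1]=?,scc[2]=?,scc[3]=?,scc[4]=?,scc[5]=?,scc[6]=?,scc[7]=?,scc[8]=?)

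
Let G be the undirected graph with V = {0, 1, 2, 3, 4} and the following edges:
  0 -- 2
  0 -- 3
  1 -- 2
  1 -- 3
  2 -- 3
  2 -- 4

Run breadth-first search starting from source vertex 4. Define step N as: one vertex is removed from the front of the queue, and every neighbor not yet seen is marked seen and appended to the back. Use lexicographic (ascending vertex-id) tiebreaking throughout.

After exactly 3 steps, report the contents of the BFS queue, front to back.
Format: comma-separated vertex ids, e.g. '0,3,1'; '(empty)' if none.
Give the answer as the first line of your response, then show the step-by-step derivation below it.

1,3

step 1: dequeue 4; queue=[2]; order=4
step 2: dequeue 2; queue=[0,1,3]; order=4,2
step 3: dequeue 0; queue=[1,3]; order=4,2,0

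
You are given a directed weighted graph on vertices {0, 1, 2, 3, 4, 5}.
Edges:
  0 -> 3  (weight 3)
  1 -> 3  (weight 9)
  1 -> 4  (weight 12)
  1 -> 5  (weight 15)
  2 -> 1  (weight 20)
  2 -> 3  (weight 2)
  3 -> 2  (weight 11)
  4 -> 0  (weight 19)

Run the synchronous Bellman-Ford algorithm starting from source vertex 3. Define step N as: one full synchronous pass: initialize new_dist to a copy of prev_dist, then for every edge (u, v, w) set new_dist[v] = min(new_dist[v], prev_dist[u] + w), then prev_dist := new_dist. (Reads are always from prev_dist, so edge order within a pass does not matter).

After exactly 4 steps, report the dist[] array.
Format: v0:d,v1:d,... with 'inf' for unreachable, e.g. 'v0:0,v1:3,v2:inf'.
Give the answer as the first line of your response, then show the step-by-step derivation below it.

v0:62,v1:31,v2:11,v3:0,v4:43,v5:46

step 1: dist = v0:inf,v1:inf,v2:11,v3:0,v4:inf,v5:inf
step 2: dist = v0:inf,v1:31,v2:11,v3:0,v4:inf,v5:inf
step 3: dist = v0:inf,v1:31,v2:11,v3:0,v4:43,v5:46
step 4: dist = v0:62,v1:31,v2:11,v3:0,v4:43,v5:46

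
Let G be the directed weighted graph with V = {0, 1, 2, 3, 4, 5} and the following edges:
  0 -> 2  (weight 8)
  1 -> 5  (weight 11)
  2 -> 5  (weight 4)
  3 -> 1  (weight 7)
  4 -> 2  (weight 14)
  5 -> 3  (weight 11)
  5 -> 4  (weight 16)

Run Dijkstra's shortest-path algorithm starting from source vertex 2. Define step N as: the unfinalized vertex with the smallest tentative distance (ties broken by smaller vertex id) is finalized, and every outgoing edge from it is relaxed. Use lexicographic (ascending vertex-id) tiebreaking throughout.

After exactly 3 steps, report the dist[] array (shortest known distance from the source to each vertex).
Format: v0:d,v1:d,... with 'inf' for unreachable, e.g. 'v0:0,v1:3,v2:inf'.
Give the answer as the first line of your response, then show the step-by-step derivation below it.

v0:inf,v1:22,v2:0,v3:15,v4:20,v5:4

step 1: dist = v0:inf,v1:inf,v2:0,v3:inf,v4:inf,v5:4
step 2: dist = v0:inf,v1:inf,v2:0,v3:15,v4:20,v5:4
step 3: dist = v0:inf,v1:22,v2:0,v3:15,v4:20,v5:4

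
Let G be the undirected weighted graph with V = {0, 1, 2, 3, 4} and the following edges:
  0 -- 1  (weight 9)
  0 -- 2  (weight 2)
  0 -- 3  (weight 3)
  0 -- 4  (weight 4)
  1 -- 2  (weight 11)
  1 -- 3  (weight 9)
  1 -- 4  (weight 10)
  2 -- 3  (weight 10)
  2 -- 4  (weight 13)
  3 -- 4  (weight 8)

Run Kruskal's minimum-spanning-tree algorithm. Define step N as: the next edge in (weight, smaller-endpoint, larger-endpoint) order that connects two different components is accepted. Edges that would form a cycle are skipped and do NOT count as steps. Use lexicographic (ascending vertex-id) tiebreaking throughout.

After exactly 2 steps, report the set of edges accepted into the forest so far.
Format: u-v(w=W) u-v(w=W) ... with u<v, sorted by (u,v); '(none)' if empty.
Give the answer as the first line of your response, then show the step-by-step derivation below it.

0-2(w=2) 0-3(w=3)

step 1: add edge 0-2 (w=2); MST = {0-2(w=2)}
step 2: add edge 0-3 (w=3); MST = {0-2(w=2) 0-3(w=3)}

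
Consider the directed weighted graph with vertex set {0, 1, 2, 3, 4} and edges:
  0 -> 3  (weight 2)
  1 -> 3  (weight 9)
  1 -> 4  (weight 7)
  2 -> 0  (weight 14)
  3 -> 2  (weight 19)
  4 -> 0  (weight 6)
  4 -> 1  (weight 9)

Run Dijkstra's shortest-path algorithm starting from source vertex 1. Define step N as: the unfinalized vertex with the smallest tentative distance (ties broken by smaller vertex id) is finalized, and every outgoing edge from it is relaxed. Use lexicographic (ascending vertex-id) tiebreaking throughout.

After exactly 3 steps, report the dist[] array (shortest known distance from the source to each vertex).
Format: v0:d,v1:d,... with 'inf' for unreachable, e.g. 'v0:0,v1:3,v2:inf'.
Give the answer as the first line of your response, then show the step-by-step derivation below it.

v0:13,v1:0,v2:28,v3:9,v4:7

step 1: dist = v0:inf,v1:0,v2:inf,v3:9,v4:7
step 2: dist = v0:13,v1:0,v2:inf,v3:9,v4:7
step 3: dist = v0:13,v1:0,v2:28,v3:9,v4:7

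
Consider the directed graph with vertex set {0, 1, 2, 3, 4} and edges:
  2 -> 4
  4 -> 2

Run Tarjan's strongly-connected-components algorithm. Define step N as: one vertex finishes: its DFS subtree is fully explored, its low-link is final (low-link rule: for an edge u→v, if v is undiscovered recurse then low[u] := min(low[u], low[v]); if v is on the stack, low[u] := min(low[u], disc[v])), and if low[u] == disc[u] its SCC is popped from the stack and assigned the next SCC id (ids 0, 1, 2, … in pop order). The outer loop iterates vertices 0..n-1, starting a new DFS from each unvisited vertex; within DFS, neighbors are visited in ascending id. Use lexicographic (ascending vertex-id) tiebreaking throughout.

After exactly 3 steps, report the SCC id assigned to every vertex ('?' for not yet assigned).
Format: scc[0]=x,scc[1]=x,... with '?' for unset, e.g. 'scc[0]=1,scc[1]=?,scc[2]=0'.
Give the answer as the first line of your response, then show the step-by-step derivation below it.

scc[0]=0,scc[1]=1,scc[2]=?,scc[3]=?,scc[4]=?

step 1: low=(low[0]=0,low[1]=?,low[2]=?,low[3]=?,low[4]=?); scc=(scc[0]=0,scc[1]=?,scc[2]=?,scc[3]=?,scc[4]=?)
step 2: low=(low[0]=0,low[1]=1,low[2]=?,low[3]=?,low[4]=?); scc=(scc[0]=0,scc[1]=1,scc[2]=?,scc[3]=?,scc[4]=?)
step 3: low=(low[0]=0,low[1]=1,low[2]=2,low[3]=?,low[4]=2); scc=(scc[0]=0,scc[1]=1,scc[2]=?,scc[3]=?,scc[4]=?)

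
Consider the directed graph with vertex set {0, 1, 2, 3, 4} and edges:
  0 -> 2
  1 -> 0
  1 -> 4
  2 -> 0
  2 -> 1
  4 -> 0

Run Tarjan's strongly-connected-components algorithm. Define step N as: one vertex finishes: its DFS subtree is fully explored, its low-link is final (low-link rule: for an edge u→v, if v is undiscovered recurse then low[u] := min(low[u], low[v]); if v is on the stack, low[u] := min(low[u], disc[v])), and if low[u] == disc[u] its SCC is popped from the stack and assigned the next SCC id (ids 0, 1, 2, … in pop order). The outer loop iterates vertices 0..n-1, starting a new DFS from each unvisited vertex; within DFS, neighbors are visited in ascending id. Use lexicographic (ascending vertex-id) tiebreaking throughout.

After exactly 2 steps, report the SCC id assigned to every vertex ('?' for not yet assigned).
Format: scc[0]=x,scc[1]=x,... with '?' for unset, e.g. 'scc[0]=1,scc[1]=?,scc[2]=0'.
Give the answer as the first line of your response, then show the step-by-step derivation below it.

scc[0]=?,scc[1]=?,scc[2]=?,scc[3]=?,scc[4]=?

step 1: low=(low[0]=0,low[1]=0,low[2]=0,low[3]=?,low[4]=0); scc=(scc[0]=?,scc[1]=?,scc[2]=?,scc[3]=?,scc[4]=?)
step 2: low=(low[0]=0,low[1]=0,low[2]=0,low[3]=?,low[4]=0); scc=(scc[0]=?,scc[1]=?,scc[2]=?,scc[3]=?,scc[4]=?)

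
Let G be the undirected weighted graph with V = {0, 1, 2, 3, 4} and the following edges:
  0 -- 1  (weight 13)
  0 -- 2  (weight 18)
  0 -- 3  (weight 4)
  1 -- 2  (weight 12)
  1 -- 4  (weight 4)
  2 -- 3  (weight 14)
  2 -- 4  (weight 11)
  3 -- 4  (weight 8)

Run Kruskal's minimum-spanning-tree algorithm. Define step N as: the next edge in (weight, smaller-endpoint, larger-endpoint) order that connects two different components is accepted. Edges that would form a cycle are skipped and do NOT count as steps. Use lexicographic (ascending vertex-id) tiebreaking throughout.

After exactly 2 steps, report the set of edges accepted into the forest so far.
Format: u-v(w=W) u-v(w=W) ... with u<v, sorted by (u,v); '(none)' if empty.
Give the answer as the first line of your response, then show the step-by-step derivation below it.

0-3(w=4) 1-4(w=4)

step 1: add edge 0-3 (w=4); MST = {0-3(w=4)}
step 2: add edge 1-4 (w=4); MST = {0-3(w=4) 1-4(w=4)}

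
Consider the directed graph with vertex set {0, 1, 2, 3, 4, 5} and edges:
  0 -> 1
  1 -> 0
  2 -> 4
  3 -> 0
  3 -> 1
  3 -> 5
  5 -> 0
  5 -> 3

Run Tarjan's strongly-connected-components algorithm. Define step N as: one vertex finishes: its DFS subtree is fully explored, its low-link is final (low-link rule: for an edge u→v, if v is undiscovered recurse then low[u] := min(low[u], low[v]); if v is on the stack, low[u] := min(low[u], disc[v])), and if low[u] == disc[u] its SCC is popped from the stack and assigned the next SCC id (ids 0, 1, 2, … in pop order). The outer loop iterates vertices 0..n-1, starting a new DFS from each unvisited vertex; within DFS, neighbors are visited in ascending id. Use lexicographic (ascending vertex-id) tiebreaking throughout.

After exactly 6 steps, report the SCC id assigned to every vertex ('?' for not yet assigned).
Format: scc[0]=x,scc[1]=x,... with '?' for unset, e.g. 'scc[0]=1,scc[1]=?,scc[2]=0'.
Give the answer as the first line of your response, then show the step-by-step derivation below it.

scc[0]=0,scc[1]=0,scc[2]=2,scc[3]=3,scc[4]=1,scc[5]=3

step 1: low=(low[0]=0,low[1]=0,low[2]=?,low[3]=?,low[4]=?,low[5]=?); scc=(scc[0]=?,scc[1]=?,scc[2]=?,scc[3]=?,scc[4]=?,scc[5]=?)
step 2: low=(low[0]=0,low[1]=0,low[2]=?,low[3]=?,low[4]=?,low[5]=?); scc=(scc[0]=0,scc[1]=0,scc[2]=?,scc[3]=?,scc[4]=?,scc[5]=?)
step 3: low=(low[0]=0,low[1]=0,low[2]=2,low[3]=?,low[4]=3,low[5]=?); scc=(scc[0]=0,scc[1]=0,scc[2]=?,scc[3]=?,scc[4]=1,scc[5]=?)
step 4: low=(low[0]=0,low[1]=0,low[2]=2,low[3]=?,low[4]=3,low[5]=?); scc=(scc[0]=0,scc[1]=0,scc[2]=2,scc[3]=?,scc[4]=1,scc[5]=?)
step 5: low=(low[0]=0,low[1]=0,low[2]=2,low[3]=4,low[4]=3,low[5]=4); scc=(scc[0]=0,scc[1]=0,scc[2]=2,scc[3]=?,scc[4]=1,scc[5]=?)
step 6: low=(low[0]=0,low[1]=0,low[2]=2,low[3]=4,low[4]=3,low[5]=4); scc=(scc[0]=0,scc[1]=0,scc[2]=2,scc[3]=3,scc[4]=1,scc[5]=3)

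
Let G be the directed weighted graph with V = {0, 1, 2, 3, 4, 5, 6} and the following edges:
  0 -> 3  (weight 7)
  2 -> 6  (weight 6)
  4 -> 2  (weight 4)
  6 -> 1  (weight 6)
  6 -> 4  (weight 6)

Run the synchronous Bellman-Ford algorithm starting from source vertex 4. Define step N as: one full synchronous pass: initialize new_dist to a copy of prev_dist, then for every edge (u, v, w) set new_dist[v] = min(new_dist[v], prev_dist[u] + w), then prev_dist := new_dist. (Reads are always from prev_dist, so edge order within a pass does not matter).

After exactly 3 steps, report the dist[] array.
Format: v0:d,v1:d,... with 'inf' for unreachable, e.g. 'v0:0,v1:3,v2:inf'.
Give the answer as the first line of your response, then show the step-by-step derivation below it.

v0:inf,v1:16,v2:4,v3:inf,v4:0,v5:inf,v6:10

step 1: dist = v0:inf,v1:inf,v2:4,v3:inf,v4:0,v5:inf,v6:inf
step 2: dist = v0:inf,v1:inf,v2:4,v3:inf,v4:0,v5:inf,v6:10
step 3: dist = v0:inf,v1:16,v2:4,v3:inf,v4:0,v5:inf,v6:10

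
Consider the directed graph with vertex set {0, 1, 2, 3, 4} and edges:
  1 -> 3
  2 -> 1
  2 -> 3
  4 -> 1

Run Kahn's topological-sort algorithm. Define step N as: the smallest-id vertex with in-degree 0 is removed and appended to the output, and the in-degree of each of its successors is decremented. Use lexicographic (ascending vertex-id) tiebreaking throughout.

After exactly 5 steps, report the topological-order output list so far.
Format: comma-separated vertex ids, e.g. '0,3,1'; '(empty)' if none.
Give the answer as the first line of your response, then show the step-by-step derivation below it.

0,2,4,1,3

step 1: output 0; order=[0]; indeg=(0,2,0,2,0)
step 2: output 2; order=[0,2]; indeg=(0,1,0,1,0)
step 3: output 4; order=[0,2,4]; indeg=(0,0,0,1,0)
step 4: output 1; order=[0,2,4,1]; indeg=(0,0,0,0,0)
step 5: output 3; order=[0,2,4,1,3]; indeg=(0,0,0,0,0)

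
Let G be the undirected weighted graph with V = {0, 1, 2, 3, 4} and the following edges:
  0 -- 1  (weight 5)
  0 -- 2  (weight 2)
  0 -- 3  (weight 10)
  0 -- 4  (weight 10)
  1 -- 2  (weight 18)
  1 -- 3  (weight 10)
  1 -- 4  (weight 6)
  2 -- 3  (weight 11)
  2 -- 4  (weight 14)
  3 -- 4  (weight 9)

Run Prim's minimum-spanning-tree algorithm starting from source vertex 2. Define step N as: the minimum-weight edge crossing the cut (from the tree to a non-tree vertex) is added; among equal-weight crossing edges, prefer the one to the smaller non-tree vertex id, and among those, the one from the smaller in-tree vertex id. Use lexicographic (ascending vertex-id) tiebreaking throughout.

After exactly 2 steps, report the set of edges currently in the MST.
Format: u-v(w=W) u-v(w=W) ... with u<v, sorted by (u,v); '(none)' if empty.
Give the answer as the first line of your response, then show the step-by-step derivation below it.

0-1(w=5) 0-2(w=2)

step 1: add edge 0-2 (w=2); MST = {0-2(w=2)}
step 2: add edge 0-1 (w=5); MST = {0-1(w=5) 0-2(w=2)}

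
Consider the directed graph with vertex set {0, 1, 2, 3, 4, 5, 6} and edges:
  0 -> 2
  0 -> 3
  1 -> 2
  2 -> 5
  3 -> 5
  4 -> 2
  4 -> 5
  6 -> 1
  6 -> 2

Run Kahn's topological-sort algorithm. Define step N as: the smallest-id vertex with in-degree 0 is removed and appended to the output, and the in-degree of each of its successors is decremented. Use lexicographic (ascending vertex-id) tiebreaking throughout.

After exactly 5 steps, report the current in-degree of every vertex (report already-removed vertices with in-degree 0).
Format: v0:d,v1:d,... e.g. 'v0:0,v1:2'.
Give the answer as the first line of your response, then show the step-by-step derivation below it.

v0:0,v1:0,v2:0,v3:0,v4:0,v5:1,v6:0

step 1: output 0; order=[0]; indeg=(0,1,3,0,0,3,0)
step 2: output 3; order=[0,3]; indeg=(0,1,3,0,0,2,0)
step 3: output 4; order=[0,3,4]; indeg=(0,1,2,0,0,1,0)
step 4: output 6; order=[0,3,4,6]; indeg=(0,0,1,0,0,1,0)
step 5: output 1; order=[0,3,4,6,1]; indeg=(0,0,0,0,0,1,0)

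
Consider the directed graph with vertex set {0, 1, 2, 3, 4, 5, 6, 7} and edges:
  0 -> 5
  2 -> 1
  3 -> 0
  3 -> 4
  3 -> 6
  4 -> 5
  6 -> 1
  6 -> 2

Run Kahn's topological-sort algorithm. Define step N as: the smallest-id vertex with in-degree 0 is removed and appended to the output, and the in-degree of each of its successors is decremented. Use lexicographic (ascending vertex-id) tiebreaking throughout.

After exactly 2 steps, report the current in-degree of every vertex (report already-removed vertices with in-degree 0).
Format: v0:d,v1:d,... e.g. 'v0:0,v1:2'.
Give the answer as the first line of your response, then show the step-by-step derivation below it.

v0:0,v1:2,v2:1,v3:0,v4:0,v5:1,v6:0,v7:0

step 1: output 3; order=[3]; indeg=(0,2,1,0,0,2,0,0)
step 2: output 0; order=[3,0]; indeg=(0,2,1,0,0,1,0,0)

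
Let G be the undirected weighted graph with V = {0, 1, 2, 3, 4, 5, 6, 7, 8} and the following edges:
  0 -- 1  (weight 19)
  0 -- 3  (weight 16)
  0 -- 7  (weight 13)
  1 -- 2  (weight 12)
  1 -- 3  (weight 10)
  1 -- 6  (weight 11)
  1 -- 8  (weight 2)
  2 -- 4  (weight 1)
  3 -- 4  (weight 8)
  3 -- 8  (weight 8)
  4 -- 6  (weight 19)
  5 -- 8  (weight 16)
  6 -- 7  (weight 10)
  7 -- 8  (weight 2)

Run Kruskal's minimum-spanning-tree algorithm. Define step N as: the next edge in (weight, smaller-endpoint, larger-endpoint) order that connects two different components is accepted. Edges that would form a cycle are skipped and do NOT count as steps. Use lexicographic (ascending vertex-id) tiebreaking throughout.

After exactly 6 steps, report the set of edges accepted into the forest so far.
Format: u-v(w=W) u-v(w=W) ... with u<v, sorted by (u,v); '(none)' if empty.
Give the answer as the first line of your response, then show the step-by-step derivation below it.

1-8(w=2) 2-4(w=1) 3-4(w=8) 3-8(w=8) 6-7(w=10) 7-8(w=2)

step 1: add edge 2-4 (w=1); MST = {2-4(w=1)}
step 2: add edge 1-8 (w=2); MST = {1-8(w=2) 2-4(w=1)}
step 3: add edge 7-8 (w=2); MST = {1-8(w=2) 2-4(w=1) 7-8(w=2)}
step 4: add edge 3-4 (w=8); MST = {1-8(w=2) 2-4(w=1) 3-4(w=8) 7-8(w=2)}
step 5: add edge 3-8 (w=8); MST = {1-8(w=2) 2-4(w=1) 3-4(w=8) 3-8(w=8) 7-8(w=2)}
step 6: add edge 6-7 (w=10); MST = {1-8(w=2) 2-4(w=1) 3-4(w=8) 3-8(w=8) 6-7(w=10) 7-8(w=2)}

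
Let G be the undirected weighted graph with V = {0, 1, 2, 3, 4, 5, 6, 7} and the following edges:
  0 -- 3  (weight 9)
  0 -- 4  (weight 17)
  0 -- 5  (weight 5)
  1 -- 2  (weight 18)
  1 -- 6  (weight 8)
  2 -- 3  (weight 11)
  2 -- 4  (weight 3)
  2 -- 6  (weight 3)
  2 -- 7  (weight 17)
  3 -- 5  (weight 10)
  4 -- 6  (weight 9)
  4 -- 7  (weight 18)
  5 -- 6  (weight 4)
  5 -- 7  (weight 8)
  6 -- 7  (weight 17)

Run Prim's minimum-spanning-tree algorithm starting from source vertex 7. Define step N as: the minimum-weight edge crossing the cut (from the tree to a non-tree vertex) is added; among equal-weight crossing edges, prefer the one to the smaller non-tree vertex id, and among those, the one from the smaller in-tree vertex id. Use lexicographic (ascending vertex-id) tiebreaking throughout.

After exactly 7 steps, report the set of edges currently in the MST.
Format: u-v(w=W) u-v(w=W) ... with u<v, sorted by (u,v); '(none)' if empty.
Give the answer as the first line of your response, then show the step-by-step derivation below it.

0-3(w=9) 0-5(w=5) 1-6(w=8) 2-4(w=3) 2-6(w=3) 5-6(w=4) 5-7(w=8)

step 1: add edge 5-7 (w=8); MST = {5-7(w=8)}
step 2: add edge 5-6 (w=4); MST = {5-6(w=4) 5-7(w=8)}
step 3: add edge 2-6 (w=3); MST = {2-6(w=3) 5-6(w=4) 5-7(w=8)}
step 4: add edge 2-4 (w=3); MST = {2-4(w=3) 2-6(w=3) 5-6(w=4) 5-7(w=8)}
step 5: add edge 0-5 (w=5); MST = {0-5(w=5) 2-4(w=3) 2-6(w=3) 5-6(w=4) 5-7(w=8)}
step 6: add edge 1-6 (w=8); MST = {0-5(w=5) 1-6(w=8) 2-4(w=3) 2-6(w=3) 5-6(w=4) 5-7(w=8)}
step 7: add edge 0-3 (w=9); MST = {0-3(w=9) 0-5(w=5) 1-6(w=8) 2-4(w=3) 2-6(w=3) 5-6(w=4) 5-7(w=8)}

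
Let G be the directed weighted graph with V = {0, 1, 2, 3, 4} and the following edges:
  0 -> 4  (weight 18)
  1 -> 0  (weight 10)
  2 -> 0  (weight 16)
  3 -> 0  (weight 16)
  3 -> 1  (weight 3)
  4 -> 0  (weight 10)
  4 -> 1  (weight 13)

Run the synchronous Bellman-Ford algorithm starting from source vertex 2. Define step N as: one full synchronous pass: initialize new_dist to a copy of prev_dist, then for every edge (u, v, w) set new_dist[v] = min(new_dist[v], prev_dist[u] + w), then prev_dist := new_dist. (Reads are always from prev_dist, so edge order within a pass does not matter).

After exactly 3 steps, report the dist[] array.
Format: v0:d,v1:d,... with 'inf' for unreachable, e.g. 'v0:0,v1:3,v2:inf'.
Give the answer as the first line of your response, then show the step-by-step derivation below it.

v0:16,v1:47,v2:0,v3:inf,v4:34

step 1: dist = v0:16,v1:inf,v2:0,v3:inf,v4:inf
step 2: dist = v0:16,v1:inf,v2:0,v3:inf,v4:34
step 3: dist = v0:16,v1:47,v2:0,v3:inf,v4:34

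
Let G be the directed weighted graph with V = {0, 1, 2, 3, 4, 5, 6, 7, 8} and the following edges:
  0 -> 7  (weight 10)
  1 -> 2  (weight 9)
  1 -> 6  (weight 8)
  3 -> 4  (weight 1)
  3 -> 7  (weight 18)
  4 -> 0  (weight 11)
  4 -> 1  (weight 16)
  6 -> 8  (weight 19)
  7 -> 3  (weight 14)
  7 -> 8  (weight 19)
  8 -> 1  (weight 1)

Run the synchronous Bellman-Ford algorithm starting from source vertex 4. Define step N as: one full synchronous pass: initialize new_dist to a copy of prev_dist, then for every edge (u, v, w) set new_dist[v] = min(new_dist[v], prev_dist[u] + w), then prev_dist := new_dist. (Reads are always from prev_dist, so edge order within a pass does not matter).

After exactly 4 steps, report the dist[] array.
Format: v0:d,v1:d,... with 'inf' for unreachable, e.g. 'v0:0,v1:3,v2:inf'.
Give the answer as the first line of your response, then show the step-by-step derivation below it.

v0:11,v1:16,v2:25,v3:35,v4:0,v5:inf,v6:24,v7:21,v8:40

step 1: dist = v0:11,v1:16,v2:inf,v3:inf,v4:0,v5:inf,v6:inf,v7:inf,v8:inf
step 2: dist = v0:11,v1:16,v2:25,v3:inf,v4:0,v5:inf,v6:24,v7:21,v8:inf
step 3: dist = v0:11,v1:16,v2:25,v3:35,v4:0,v5:inf,v6:24,v7:21,v8:40
step 4: dist = v0:11,v1:16,v2:25,v3:35,v4:0,v5:inf,v6:24,v7:21,v8:40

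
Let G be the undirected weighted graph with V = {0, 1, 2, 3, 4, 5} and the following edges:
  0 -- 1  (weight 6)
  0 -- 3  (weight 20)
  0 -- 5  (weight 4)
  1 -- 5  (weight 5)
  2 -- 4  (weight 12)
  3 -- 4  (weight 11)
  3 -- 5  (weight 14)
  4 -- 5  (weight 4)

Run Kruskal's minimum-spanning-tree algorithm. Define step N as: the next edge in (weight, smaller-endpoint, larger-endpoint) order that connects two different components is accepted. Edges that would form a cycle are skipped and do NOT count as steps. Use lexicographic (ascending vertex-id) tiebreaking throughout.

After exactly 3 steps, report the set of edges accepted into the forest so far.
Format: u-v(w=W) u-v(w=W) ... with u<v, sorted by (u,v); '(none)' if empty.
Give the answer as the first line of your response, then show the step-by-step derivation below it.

0-5(w=4) 1-5(w=5) 4-5(w=4)

step 1: add edge 0-5 (w=4); MST = {0-5(w=4)}
step 2: add edge 4-5 (w=4); MST = {0-5(w=4) 4-5(w=4)}
step 3: add edge 1-5 (w=5); MST = {0-5(w=4) 1-5(w=5) 4-5(w=4)}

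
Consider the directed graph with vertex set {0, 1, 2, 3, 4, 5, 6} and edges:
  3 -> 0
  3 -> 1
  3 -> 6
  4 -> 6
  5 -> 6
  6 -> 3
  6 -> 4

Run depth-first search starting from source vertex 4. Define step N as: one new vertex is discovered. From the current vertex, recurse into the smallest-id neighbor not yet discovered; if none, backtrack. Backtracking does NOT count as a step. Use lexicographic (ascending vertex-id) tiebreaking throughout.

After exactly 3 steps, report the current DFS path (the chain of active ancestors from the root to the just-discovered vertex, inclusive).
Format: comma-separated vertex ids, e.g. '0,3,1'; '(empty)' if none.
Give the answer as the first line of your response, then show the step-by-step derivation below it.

4,6,3

step 1: discover 4; path=4; order=4
step 2: discover 6; path=4>6; order=4,6
step 3: discover 3; path=4>6>3; order=4,6,3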